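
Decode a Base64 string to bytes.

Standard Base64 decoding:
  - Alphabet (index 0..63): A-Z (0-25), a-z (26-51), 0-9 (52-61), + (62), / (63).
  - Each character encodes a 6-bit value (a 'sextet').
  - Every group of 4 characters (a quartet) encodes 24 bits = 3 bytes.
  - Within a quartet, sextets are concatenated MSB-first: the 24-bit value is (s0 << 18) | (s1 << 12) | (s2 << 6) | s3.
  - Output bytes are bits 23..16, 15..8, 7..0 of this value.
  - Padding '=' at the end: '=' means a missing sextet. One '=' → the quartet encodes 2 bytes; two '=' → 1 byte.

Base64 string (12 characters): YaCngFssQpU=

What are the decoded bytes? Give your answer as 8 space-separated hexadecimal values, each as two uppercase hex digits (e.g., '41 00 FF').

Answer: 61 A0 A7 80 5B 2C 42 95

Derivation:
After char 0 ('Y'=24): chars_in_quartet=1 acc=0x18 bytes_emitted=0
After char 1 ('a'=26): chars_in_quartet=2 acc=0x61A bytes_emitted=0
After char 2 ('C'=2): chars_in_quartet=3 acc=0x18682 bytes_emitted=0
After char 3 ('n'=39): chars_in_quartet=4 acc=0x61A0A7 -> emit 61 A0 A7, reset; bytes_emitted=3
After char 4 ('g'=32): chars_in_quartet=1 acc=0x20 bytes_emitted=3
After char 5 ('F'=5): chars_in_quartet=2 acc=0x805 bytes_emitted=3
After char 6 ('s'=44): chars_in_quartet=3 acc=0x2016C bytes_emitted=3
After char 7 ('s'=44): chars_in_quartet=4 acc=0x805B2C -> emit 80 5B 2C, reset; bytes_emitted=6
After char 8 ('Q'=16): chars_in_quartet=1 acc=0x10 bytes_emitted=6
After char 9 ('p'=41): chars_in_quartet=2 acc=0x429 bytes_emitted=6
After char 10 ('U'=20): chars_in_quartet=3 acc=0x10A54 bytes_emitted=6
Padding '=': partial quartet acc=0x10A54 -> emit 42 95; bytes_emitted=8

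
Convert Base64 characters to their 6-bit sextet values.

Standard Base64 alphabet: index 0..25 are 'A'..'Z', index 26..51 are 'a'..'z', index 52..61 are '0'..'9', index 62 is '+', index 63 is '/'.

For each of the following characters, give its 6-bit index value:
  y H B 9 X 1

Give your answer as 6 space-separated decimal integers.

'y': a..z range, 26 + ord('y') − ord('a') = 50
'H': A..Z range, ord('H') − ord('A') = 7
'B': A..Z range, ord('B') − ord('A') = 1
'9': 0..9 range, 52 + ord('9') − ord('0') = 61
'X': A..Z range, ord('X') − ord('A') = 23
'1': 0..9 range, 52 + ord('1') − ord('0') = 53

Answer: 50 7 1 61 23 53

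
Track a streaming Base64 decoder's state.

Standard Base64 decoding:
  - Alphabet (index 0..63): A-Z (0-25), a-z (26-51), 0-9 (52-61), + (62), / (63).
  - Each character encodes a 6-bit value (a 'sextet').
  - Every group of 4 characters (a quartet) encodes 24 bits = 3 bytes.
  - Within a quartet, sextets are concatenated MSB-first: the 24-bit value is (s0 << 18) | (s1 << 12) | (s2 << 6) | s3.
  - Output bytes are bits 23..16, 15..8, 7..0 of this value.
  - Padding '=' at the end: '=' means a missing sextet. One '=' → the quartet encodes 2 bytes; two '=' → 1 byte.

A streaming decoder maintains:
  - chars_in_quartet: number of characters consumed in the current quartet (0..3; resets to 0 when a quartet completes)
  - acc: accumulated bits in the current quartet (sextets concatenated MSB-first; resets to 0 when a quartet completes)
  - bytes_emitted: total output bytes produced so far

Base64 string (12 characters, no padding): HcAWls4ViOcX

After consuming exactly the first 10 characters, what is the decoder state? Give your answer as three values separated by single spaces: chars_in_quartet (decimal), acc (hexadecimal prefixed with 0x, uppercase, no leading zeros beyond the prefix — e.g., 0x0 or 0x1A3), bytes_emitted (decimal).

Answer: 2 0x88E 6

Derivation:
After char 0 ('H'=7): chars_in_quartet=1 acc=0x7 bytes_emitted=0
After char 1 ('c'=28): chars_in_quartet=2 acc=0x1DC bytes_emitted=0
After char 2 ('A'=0): chars_in_quartet=3 acc=0x7700 bytes_emitted=0
After char 3 ('W'=22): chars_in_quartet=4 acc=0x1DC016 -> emit 1D C0 16, reset; bytes_emitted=3
After char 4 ('l'=37): chars_in_quartet=1 acc=0x25 bytes_emitted=3
After char 5 ('s'=44): chars_in_quartet=2 acc=0x96C bytes_emitted=3
After char 6 ('4'=56): chars_in_quartet=3 acc=0x25B38 bytes_emitted=3
After char 7 ('V'=21): chars_in_quartet=4 acc=0x96CE15 -> emit 96 CE 15, reset; bytes_emitted=6
After char 8 ('i'=34): chars_in_quartet=1 acc=0x22 bytes_emitted=6
After char 9 ('O'=14): chars_in_quartet=2 acc=0x88E bytes_emitted=6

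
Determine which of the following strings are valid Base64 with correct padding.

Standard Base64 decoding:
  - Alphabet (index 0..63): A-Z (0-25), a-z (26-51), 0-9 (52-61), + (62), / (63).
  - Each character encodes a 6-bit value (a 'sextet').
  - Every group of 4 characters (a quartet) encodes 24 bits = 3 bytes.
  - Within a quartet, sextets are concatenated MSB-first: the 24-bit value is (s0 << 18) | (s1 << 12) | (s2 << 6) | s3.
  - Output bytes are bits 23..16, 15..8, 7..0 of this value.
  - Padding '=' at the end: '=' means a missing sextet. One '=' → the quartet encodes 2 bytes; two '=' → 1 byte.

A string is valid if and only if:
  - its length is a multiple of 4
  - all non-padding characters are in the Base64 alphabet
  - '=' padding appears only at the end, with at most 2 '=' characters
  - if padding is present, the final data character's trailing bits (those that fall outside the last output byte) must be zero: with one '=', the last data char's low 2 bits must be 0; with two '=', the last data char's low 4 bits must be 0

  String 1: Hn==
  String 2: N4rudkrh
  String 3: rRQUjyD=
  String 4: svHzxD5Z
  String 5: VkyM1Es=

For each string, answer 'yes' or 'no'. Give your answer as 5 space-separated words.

String 1: 'Hn==' → invalid (bad trailing bits)
String 2: 'N4rudkrh' → valid
String 3: 'rRQUjyD=' → invalid (bad trailing bits)
String 4: 'svHzxD5Z' → valid
String 5: 'VkyM1Es=' → valid

Answer: no yes no yes yes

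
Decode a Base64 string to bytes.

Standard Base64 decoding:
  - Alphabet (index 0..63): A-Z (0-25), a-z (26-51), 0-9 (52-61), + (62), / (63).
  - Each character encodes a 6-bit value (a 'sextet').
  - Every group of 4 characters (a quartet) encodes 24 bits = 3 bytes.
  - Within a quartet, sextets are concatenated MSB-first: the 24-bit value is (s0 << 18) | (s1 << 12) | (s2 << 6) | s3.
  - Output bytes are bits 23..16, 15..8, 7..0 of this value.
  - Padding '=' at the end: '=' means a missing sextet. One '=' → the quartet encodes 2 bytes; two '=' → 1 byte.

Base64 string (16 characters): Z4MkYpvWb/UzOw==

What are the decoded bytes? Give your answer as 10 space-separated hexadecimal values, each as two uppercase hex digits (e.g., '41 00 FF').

Answer: 67 83 24 62 9B D6 6F F5 33 3B

Derivation:
After char 0 ('Z'=25): chars_in_quartet=1 acc=0x19 bytes_emitted=0
After char 1 ('4'=56): chars_in_quartet=2 acc=0x678 bytes_emitted=0
After char 2 ('M'=12): chars_in_quartet=3 acc=0x19E0C bytes_emitted=0
After char 3 ('k'=36): chars_in_quartet=4 acc=0x678324 -> emit 67 83 24, reset; bytes_emitted=3
After char 4 ('Y'=24): chars_in_quartet=1 acc=0x18 bytes_emitted=3
After char 5 ('p'=41): chars_in_quartet=2 acc=0x629 bytes_emitted=3
After char 6 ('v'=47): chars_in_quartet=3 acc=0x18A6F bytes_emitted=3
After char 7 ('W'=22): chars_in_quartet=4 acc=0x629BD6 -> emit 62 9B D6, reset; bytes_emitted=6
After char 8 ('b'=27): chars_in_quartet=1 acc=0x1B bytes_emitted=6
After char 9 ('/'=63): chars_in_quartet=2 acc=0x6FF bytes_emitted=6
After char 10 ('U'=20): chars_in_quartet=3 acc=0x1BFD4 bytes_emitted=6
After char 11 ('z'=51): chars_in_quartet=4 acc=0x6FF533 -> emit 6F F5 33, reset; bytes_emitted=9
After char 12 ('O'=14): chars_in_quartet=1 acc=0xE bytes_emitted=9
After char 13 ('w'=48): chars_in_quartet=2 acc=0x3B0 bytes_emitted=9
Padding '==': partial quartet acc=0x3B0 -> emit 3B; bytes_emitted=10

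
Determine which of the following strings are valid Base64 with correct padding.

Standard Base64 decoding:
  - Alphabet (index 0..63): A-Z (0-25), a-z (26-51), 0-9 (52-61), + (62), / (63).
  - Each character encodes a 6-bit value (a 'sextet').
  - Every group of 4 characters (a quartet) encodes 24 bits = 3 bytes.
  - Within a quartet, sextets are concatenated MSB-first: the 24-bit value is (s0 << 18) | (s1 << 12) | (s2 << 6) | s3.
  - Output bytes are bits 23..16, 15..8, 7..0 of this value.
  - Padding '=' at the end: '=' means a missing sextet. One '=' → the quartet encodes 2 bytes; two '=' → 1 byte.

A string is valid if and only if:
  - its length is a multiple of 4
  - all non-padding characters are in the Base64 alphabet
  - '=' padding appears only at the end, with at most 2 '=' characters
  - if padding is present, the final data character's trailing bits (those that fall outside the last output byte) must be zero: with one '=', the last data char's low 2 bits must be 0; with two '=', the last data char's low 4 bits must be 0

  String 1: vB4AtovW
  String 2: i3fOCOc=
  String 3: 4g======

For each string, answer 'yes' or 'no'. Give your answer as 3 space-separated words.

String 1: 'vB4AtovW' → valid
String 2: 'i3fOCOc=' → valid
String 3: '4g======' → invalid (6 pad chars (max 2))

Answer: yes yes no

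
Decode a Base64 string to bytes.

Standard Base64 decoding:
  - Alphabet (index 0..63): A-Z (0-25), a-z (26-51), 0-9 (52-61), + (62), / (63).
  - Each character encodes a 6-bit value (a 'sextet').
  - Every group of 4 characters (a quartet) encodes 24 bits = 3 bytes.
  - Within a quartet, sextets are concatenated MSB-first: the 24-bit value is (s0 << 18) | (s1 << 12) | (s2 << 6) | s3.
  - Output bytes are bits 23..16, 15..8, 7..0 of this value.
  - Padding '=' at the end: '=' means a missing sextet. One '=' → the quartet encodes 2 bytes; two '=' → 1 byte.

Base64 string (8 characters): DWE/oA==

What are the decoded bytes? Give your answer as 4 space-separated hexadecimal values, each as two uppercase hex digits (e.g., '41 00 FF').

Answer: 0D 61 3F A0

Derivation:
After char 0 ('D'=3): chars_in_quartet=1 acc=0x3 bytes_emitted=0
After char 1 ('W'=22): chars_in_quartet=2 acc=0xD6 bytes_emitted=0
After char 2 ('E'=4): chars_in_quartet=3 acc=0x3584 bytes_emitted=0
After char 3 ('/'=63): chars_in_quartet=4 acc=0xD613F -> emit 0D 61 3F, reset; bytes_emitted=3
After char 4 ('o'=40): chars_in_quartet=1 acc=0x28 bytes_emitted=3
After char 5 ('A'=0): chars_in_quartet=2 acc=0xA00 bytes_emitted=3
Padding '==': partial quartet acc=0xA00 -> emit A0; bytes_emitted=4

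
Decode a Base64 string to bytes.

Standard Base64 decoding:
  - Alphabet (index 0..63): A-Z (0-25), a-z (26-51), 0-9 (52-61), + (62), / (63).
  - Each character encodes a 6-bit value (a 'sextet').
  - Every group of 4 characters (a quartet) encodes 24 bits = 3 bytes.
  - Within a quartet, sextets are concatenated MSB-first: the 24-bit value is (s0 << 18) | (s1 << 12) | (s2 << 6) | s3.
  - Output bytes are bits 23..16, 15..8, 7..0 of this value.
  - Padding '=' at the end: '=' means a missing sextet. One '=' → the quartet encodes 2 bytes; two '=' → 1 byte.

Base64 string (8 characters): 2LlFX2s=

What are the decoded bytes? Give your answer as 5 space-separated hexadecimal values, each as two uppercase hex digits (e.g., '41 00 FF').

Answer: D8 B9 45 5F 6B

Derivation:
After char 0 ('2'=54): chars_in_quartet=1 acc=0x36 bytes_emitted=0
After char 1 ('L'=11): chars_in_quartet=2 acc=0xD8B bytes_emitted=0
After char 2 ('l'=37): chars_in_quartet=3 acc=0x362E5 bytes_emitted=0
After char 3 ('F'=5): chars_in_quartet=4 acc=0xD8B945 -> emit D8 B9 45, reset; bytes_emitted=3
After char 4 ('X'=23): chars_in_quartet=1 acc=0x17 bytes_emitted=3
After char 5 ('2'=54): chars_in_quartet=2 acc=0x5F6 bytes_emitted=3
After char 6 ('s'=44): chars_in_quartet=3 acc=0x17DAC bytes_emitted=3
Padding '=': partial quartet acc=0x17DAC -> emit 5F 6B; bytes_emitted=5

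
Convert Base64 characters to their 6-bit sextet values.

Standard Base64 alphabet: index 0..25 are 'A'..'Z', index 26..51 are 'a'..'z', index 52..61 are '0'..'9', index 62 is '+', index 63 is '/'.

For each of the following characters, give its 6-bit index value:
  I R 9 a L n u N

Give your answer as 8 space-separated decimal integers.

Answer: 8 17 61 26 11 39 46 13

Derivation:
'I': A..Z range, ord('I') − ord('A') = 8
'R': A..Z range, ord('R') − ord('A') = 17
'9': 0..9 range, 52 + ord('9') − ord('0') = 61
'a': a..z range, 26 + ord('a') − ord('a') = 26
'L': A..Z range, ord('L') − ord('A') = 11
'n': a..z range, 26 + ord('n') − ord('a') = 39
'u': a..z range, 26 + ord('u') − ord('a') = 46
'N': A..Z range, ord('N') − ord('A') = 13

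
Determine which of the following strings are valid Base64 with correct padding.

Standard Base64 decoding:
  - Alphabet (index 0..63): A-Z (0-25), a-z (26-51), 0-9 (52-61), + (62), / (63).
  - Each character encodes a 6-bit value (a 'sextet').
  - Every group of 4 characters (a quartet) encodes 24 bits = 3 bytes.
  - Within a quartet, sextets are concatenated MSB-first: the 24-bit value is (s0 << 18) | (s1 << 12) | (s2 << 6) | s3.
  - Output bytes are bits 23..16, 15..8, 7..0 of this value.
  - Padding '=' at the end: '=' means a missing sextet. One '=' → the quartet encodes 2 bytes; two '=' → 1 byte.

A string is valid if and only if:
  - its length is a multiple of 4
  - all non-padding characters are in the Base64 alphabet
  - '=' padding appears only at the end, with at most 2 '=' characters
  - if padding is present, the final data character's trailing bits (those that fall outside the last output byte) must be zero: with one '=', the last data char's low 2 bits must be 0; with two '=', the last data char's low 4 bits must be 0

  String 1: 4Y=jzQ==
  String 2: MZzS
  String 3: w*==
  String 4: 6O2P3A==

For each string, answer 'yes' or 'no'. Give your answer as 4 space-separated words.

Answer: no yes no yes

Derivation:
String 1: '4Y=jzQ==' → invalid (bad char(s): ['=']; '=' in middle)
String 2: 'MZzS' → valid
String 3: 'w*==' → invalid (bad char(s): ['*'])
String 4: '6O2P3A==' → valid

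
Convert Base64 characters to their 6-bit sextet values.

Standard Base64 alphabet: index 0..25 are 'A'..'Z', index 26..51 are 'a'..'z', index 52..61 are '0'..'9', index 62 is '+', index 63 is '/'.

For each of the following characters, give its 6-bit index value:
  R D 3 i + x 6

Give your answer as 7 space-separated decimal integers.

Answer: 17 3 55 34 62 49 58

Derivation:
'R': A..Z range, ord('R') − ord('A') = 17
'D': A..Z range, ord('D') − ord('A') = 3
'3': 0..9 range, 52 + ord('3') − ord('0') = 55
'i': a..z range, 26 + ord('i') − ord('a') = 34
'+': index 62
'x': a..z range, 26 + ord('x') − ord('a') = 49
'6': 0..9 range, 52 + ord('6') − ord('0') = 58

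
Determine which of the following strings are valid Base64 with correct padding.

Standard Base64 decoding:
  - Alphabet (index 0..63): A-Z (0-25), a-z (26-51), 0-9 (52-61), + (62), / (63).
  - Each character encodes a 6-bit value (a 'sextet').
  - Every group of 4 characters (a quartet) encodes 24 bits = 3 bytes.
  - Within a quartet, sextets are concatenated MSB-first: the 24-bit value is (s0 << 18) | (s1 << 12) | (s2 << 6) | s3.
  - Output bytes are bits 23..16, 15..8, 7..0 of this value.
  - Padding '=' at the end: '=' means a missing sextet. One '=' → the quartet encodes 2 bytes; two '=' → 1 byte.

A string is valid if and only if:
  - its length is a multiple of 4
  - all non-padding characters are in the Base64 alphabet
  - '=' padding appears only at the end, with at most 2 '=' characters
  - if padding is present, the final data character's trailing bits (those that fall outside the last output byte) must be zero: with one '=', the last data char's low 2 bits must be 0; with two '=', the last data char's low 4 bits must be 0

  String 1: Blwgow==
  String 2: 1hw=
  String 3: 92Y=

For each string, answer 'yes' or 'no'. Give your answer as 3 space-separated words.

Answer: yes yes yes

Derivation:
String 1: 'Blwgow==' → valid
String 2: '1hw=' → valid
String 3: '92Y=' → valid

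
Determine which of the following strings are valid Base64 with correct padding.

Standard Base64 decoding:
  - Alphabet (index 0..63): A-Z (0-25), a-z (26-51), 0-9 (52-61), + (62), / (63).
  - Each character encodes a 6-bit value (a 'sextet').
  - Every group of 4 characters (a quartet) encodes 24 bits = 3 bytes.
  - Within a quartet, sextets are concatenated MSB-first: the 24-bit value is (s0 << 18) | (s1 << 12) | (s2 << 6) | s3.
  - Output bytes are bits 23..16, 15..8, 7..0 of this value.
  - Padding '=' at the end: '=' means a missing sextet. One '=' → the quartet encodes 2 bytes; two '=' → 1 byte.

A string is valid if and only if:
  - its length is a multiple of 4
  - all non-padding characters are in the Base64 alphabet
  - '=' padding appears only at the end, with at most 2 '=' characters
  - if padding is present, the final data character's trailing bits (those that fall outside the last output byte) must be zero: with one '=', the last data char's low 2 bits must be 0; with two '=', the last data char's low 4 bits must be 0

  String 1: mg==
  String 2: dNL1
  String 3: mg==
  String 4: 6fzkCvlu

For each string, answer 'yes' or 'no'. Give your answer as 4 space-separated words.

String 1: 'mg==' → valid
String 2: 'dNL1' → valid
String 3: 'mg==' → valid
String 4: '6fzkCvlu' → valid

Answer: yes yes yes yes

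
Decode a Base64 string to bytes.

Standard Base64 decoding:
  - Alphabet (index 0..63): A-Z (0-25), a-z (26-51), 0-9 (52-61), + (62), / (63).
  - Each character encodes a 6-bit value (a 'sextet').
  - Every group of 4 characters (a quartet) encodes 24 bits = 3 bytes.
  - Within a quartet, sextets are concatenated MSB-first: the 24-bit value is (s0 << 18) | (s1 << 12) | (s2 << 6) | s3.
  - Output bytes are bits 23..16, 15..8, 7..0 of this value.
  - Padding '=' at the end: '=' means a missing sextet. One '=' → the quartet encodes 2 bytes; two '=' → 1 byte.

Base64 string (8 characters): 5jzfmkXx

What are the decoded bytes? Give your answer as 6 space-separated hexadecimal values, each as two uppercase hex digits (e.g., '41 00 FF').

Answer: E6 3C DF 9A 45 F1

Derivation:
After char 0 ('5'=57): chars_in_quartet=1 acc=0x39 bytes_emitted=0
After char 1 ('j'=35): chars_in_quartet=2 acc=0xE63 bytes_emitted=0
After char 2 ('z'=51): chars_in_quartet=3 acc=0x398F3 bytes_emitted=0
After char 3 ('f'=31): chars_in_quartet=4 acc=0xE63CDF -> emit E6 3C DF, reset; bytes_emitted=3
After char 4 ('m'=38): chars_in_quartet=1 acc=0x26 bytes_emitted=3
After char 5 ('k'=36): chars_in_quartet=2 acc=0x9A4 bytes_emitted=3
After char 6 ('X'=23): chars_in_quartet=3 acc=0x26917 bytes_emitted=3
After char 7 ('x'=49): chars_in_quartet=4 acc=0x9A45F1 -> emit 9A 45 F1, reset; bytes_emitted=6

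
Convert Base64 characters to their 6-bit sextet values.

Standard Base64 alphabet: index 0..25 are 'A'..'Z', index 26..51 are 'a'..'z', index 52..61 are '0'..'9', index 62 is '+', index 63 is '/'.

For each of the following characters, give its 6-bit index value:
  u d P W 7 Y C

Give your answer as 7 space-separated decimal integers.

'u': a..z range, 26 + ord('u') − ord('a') = 46
'd': a..z range, 26 + ord('d') − ord('a') = 29
'P': A..Z range, ord('P') − ord('A') = 15
'W': A..Z range, ord('W') − ord('A') = 22
'7': 0..9 range, 52 + ord('7') − ord('0') = 59
'Y': A..Z range, ord('Y') − ord('A') = 24
'C': A..Z range, ord('C') − ord('A') = 2

Answer: 46 29 15 22 59 24 2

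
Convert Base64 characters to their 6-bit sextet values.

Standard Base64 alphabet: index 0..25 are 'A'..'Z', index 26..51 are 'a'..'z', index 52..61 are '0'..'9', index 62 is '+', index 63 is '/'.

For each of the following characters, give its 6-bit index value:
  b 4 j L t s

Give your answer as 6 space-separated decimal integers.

Answer: 27 56 35 11 45 44

Derivation:
'b': a..z range, 26 + ord('b') − ord('a') = 27
'4': 0..9 range, 52 + ord('4') − ord('0') = 56
'j': a..z range, 26 + ord('j') − ord('a') = 35
'L': A..Z range, ord('L') − ord('A') = 11
't': a..z range, 26 + ord('t') − ord('a') = 45
's': a..z range, 26 + ord('s') − ord('a') = 44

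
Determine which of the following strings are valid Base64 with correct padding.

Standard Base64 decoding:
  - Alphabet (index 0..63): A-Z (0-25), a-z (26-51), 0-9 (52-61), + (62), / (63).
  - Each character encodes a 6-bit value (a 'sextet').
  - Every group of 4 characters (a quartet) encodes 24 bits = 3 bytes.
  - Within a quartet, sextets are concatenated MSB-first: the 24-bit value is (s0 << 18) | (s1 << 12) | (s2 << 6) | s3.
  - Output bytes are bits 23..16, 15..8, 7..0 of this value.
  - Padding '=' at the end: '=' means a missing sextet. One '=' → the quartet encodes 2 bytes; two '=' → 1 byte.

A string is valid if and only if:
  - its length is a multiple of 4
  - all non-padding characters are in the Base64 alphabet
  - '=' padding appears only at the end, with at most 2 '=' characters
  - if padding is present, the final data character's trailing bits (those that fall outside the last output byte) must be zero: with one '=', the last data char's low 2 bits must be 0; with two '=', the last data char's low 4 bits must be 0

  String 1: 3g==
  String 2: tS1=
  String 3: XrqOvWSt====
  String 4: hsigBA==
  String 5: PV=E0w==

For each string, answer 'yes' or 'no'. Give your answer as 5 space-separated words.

String 1: '3g==' → valid
String 2: 'tS1=' → invalid (bad trailing bits)
String 3: 'XrqOvWSt====' → invalid (4 pad chars (max 2))
String 4: 'hsigBA==' → valid
String 5: 'PV=E0w==' → invalid (bad char(s): ['=']; '=' in middle)

Answer: yes no no yes no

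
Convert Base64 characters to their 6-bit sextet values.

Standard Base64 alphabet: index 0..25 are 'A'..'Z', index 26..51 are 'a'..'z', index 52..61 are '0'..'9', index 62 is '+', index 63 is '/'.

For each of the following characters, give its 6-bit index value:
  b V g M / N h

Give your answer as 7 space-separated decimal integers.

'b': a..z range, 26 + ord('b') − ord('a') = 27
'V': A..Z range, ord('V') − ord('A') = 21
'g': a..z range, 26 + ord('g') − ord('a') = 32
'M': A..Z range, ord('M') − ord('A') = 12
'/': index 63
'N': A..Z range, ord('N') − ord('A') = 13
'h': a..z range, 26 + ord('h') − ord('a') = 33

Answer: 27 21 32 12 63 13 33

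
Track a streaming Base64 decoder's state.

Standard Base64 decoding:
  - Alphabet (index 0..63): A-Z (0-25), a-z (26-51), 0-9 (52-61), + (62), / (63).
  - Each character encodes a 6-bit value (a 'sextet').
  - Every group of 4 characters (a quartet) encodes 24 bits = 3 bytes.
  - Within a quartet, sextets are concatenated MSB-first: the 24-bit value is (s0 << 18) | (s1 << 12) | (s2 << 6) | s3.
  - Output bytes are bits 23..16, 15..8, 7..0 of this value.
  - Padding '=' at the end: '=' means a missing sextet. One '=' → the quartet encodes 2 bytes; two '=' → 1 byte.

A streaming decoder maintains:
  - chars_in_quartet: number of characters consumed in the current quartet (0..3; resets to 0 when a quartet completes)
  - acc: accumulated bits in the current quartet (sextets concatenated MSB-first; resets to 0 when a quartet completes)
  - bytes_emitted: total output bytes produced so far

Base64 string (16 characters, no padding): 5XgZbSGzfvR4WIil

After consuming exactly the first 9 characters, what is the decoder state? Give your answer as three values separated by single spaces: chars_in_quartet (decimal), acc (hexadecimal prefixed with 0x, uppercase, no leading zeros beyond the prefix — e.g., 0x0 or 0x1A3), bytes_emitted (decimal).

Answer: 1 0x1F 6

Derivation:
After char 0 ('5'=57): chars_in_quartet=1 acc=0x39 bytes_emitted=0
After char 1 ('X'=23): chars_in_quartet=2 acc=0xE57 bytes_emitted=0
After char 2 ('g'=32): chars_in_quartet=3 acc=0x395E0 bytes_emitted=0
After char 3 ('Z'=25): chars_in_quartet=4 acc=0xE57819 -> emit E5 78 19, reset; bytes_emitted=3
After char 4 ('b'=27): chars_in_quartet=1 acc=0x1B bytes_emitted=3
After char 5 ('S'=18): chars_in_quartet=2 acc=0x6D2 bytes_emitted=3
After char 6 ('G'=6): chars_in_quartet=3 acc=0x1B486 bytes_emitted=3
After char 7 ('z'=51): chars_in_quartet=4 acc=0x6D21B3 -> emit 6D 21 B3, reset; bytes_emitted=6
After char 8 ('f'=31): chars_in_quartet=1 acc=0x1F bytes_emitted=6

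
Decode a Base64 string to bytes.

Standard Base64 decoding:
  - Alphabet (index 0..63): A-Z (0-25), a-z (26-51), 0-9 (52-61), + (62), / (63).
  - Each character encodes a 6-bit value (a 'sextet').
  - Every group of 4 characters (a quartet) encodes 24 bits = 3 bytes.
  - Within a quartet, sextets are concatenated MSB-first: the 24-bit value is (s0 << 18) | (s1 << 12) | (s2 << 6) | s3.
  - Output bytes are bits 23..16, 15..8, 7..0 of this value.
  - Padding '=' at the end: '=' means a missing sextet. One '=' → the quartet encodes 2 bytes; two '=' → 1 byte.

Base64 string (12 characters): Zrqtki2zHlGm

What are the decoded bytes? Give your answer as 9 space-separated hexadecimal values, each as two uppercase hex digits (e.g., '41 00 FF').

After char 0 ('Z'=25): chars_in_quartet=1 acc=0x19 bytes_emitted=0
After char 1 ('r'=43): chars_in_quartet=2 acc=0x66B bytes_emitted=0
After char 2 ('q'=42): chars_in_quartet=3 acc=0x19AEA bytes_emitted=0
After char 3 ('t'=45): chars_in_quartet=4 acc=0x66BAAD -> emit 66 BA AD, reset; bytes_emitted=3
After char 4 ('k'=36): chars_in_quartet=1 acc=0x24 bytes_emitted=3
After char 5 ('i'=34): chars_in_quartet=2 acc=0x922 bytes_emitted=3
After char 6 ('2'=54): chars_in_quartet=3 acc=0x248B6 bytes_emitted=3
After char 7 ('z'=51): chars_in_quartet=4 acc=0x922DB3 -> emit 92 2D B3, reset; bytes_emitted=6
After char 8 ('H'=7): chars_in_quartet=1 acc=0x7 bytes_emitted=6
After char 9 ('l'=37): chars_in_quartet=2 acc=0x1E5 bytes_emitted=6
After char 10 ('G'=6): chars_in_quartet=3 acc=0x7946 bytes_emitted=6
After char 11 ('m'=38): chars_in_quartet=4 acc=0x1E51A6 -> emit 1E 51 A6, reset; bytes_emitted=9

Answer: 66 BA AD 92 2D B3 1E 51 A6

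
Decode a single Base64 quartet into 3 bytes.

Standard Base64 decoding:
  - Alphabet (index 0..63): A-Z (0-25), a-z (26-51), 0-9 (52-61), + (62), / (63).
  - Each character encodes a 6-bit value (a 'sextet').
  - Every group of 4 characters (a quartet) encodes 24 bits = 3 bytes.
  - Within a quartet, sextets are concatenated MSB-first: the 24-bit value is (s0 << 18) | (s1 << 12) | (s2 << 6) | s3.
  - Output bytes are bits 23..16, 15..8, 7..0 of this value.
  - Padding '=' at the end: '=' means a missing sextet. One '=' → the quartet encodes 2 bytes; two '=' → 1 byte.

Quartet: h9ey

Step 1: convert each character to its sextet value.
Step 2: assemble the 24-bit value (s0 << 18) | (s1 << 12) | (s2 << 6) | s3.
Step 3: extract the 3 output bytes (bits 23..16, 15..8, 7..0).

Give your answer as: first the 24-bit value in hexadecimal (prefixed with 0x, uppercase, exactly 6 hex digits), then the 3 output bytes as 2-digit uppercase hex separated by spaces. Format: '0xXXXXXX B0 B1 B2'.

Answer: 0x87D7B2 87 D7 B2

Derivation:
Sextets: h=33, 9=61, e=30, y=50
24-bit: (33<<18) | (61<<12) | (30<<6) | 50
      = 0x840000 | 0x03D000 | 0x000780 | 0x000032
      = 0x87D7B2
Bytes: (v>>16)&0xFF=87, (v>>8)&0xFF=D7, v&0xFF=B2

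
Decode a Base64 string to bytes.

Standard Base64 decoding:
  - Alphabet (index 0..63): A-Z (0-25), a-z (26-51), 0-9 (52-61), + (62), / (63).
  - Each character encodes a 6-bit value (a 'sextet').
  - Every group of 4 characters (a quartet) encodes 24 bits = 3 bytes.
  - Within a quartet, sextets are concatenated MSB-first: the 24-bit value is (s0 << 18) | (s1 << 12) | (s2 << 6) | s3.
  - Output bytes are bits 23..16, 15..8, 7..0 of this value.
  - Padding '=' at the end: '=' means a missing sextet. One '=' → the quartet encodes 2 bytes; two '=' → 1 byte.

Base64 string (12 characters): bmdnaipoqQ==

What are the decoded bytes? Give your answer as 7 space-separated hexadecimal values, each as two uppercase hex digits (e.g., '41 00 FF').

After char 0 ('b'=27): chars_in_quartet=1 acc=0x1B bytes_emitted=0
After char 1 ('m'=38): chars_in_quartet=2 acc=0x6E6 bytes_emitted=0
After char 2 ('d'=29): chars_in_quartet=3 acc=0x1B99D bytes_emitted=0
After char 3 ('n'=39): chars_in_quartet=4 acc=0x6E6767 -> emit 6E 67 67, reset; bytes_emitted=3
After char 4 ('a'=26): chars_in_quartet=1 acc=0x1A bytes_emitted=3
After char 5 ('i'=34): chars_in_quartet=2 acc=0x6A2 bytes_emitted=3
After char 6 ('p'=41): chars_in_quartet=3 acc=0x1A8A9 bytes_emitted=3
After char 7 ('o'=40): chars_in_quartet=4 acc=0x6A2A68 -> emit 6A 2A 68, reset; bytes_emitted=6
After char 8 ('q'=42): chars_in_quartet=1 acc=0x2A bytes_emitted=6
After char 9 ('Q'=16): chars_in_quartet=2 acc=0xA90 bytes_emitted=6
Padding '==': partial quartet acc=0xA90 -> emit A9; bytes_emitted=7

Answer: 6E 67 67 6A 2A 68 A9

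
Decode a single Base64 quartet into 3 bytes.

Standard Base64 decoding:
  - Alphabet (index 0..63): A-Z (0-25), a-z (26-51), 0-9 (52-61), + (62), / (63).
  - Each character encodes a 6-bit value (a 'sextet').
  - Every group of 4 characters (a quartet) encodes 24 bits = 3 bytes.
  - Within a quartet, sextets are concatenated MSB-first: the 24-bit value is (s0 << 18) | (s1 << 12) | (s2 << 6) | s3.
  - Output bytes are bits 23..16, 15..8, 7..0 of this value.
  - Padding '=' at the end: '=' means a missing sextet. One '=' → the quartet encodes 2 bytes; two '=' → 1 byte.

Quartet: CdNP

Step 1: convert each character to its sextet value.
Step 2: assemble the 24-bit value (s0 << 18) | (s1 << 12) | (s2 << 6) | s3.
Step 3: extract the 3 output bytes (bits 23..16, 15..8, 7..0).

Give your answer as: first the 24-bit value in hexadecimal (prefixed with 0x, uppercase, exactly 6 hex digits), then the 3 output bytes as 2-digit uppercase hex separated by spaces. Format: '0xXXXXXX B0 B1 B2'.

Answer: 0x09D34F 09 D3 4F

Derivation:
Sextets: C=2, d=29, N=13, P=15
24-bit: (2<<18) | (29<<12) | (13<<6) | 15
      = 0x080000 | 0x01D000 | 0x000340 | 0x00000F
      = 0x09D34F
Bytes: (v>>16)&0xFF=09, (v>>8)&0xFF=D3, v&0xFF=4F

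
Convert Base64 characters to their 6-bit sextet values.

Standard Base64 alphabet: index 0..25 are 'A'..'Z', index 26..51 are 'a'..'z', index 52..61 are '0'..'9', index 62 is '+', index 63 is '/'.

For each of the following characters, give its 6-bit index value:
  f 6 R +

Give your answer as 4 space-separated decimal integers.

'f': a..z range, 26 + ord('f') − ord('a') = 31
'6': 0..9 range, 52 + ord('6') − ord('0') = 58
'R': A..Z range, ord('R') − ord('A') = 17
'+': index 62

Answer: 31 58 17 62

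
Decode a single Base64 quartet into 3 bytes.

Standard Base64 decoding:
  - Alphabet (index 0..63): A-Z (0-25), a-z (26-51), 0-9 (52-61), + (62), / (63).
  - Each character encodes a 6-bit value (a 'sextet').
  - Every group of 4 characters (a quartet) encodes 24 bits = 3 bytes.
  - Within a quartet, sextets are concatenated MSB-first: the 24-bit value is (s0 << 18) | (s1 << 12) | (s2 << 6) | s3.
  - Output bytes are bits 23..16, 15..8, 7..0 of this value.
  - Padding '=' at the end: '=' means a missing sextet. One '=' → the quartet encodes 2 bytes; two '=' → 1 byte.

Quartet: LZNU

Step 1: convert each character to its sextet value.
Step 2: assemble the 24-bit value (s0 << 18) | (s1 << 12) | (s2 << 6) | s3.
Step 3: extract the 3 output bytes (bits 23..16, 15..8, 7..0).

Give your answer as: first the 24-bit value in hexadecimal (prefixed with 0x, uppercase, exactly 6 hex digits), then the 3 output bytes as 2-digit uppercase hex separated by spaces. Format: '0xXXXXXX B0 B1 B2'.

Sextets: L=11, Z=25, N=13, U=20
24-bit: (11<<18) | (25<<12) | (13<<6) | 20
      = 0x2C0000 | 0x019000 | 0x000340 | 0x000014
      = 0x2D9354
Bytes: (v>>16)&0xFF=2D, (v>>8)&0xFF=93, v&0xFF=54

Answer: 0x2D9354 2D 93 54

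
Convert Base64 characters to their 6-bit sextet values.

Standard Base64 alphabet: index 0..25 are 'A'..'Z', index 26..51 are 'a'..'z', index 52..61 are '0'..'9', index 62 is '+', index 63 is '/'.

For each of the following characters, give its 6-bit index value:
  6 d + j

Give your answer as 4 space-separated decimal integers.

Answer: 58 29 62 35

Derivation:
'6': 0..9 range, 52 + ord('6') − ord('0') = 58
'd': a..z range, 26 + ord('d') − ord('a') = 29
'+': index 62
'j': a..z range, 26 + ord('j') − ord('a') = 35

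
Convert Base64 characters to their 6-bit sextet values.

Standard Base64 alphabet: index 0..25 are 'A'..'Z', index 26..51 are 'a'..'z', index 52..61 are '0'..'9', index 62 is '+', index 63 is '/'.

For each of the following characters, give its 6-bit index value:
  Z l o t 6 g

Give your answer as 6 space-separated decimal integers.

'Z': A..Z range, ord('Z') − ord('A') = 25
'l': a..z range, 26 + ord('l') − ord('a') = 37
'o': a..z range, 26 + ord('o') − ord('a') = 40
't': a..z range, 26 + ord('t') − ord('a') = 45
'6': 0..9 range, 52 + ord('6') − ord('0') = 58
'g': a..z range, 26 + ord('g') − ord('a') = 32

Answer: 25 37 40 45 58 32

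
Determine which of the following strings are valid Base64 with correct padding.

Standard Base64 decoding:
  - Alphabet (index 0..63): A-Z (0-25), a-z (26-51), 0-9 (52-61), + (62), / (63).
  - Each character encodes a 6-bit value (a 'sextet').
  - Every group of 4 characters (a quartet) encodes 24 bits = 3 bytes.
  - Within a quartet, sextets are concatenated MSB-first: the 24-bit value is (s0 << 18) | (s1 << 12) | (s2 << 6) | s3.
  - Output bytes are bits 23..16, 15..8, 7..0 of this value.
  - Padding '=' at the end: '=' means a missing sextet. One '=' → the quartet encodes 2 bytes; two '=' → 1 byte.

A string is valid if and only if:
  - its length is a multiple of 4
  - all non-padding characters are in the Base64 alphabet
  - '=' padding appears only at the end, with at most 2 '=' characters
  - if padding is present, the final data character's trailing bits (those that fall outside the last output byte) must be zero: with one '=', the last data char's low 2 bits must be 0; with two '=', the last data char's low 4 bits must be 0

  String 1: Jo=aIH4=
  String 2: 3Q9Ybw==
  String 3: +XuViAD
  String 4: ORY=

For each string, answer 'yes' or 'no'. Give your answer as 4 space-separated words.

Answer: no yes no yes

Derivation:
String 1: 'Jo=aIH4=' → invalid (bad char(s): ['=']; '=' in middle)
String 2: '3Q9Ybw==' → valid
String 3: '+XuViAD' → invalid (len=7 not mult of 4)
String 4: 'ORY=' → valid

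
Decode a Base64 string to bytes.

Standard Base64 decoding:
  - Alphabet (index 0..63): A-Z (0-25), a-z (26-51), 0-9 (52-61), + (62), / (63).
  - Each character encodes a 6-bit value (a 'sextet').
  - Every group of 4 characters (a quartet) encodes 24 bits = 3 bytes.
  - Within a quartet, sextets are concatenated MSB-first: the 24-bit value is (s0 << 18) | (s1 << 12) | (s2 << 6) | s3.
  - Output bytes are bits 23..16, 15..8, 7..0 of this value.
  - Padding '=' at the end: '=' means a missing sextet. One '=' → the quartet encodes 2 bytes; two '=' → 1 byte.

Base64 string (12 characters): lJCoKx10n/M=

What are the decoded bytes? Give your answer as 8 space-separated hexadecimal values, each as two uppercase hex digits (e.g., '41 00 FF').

Answer: 94 90 A8 2B 1D 74 9F F3

Derivation:
After char 0 ('l'=37): chars_in_quartet=1 acc=0x25 bytes_emitted=0
After char 1 ('J'=9): chars_in_quartet=2 acc=0x949 bytes_emitted=0
After char 2 ('C'=2): chars_in_quartet=3 acc=0x25242 bytes_emitted=0
After char 3 ('o'=40): chars_in_quartet=4 acc=0x9490A8 -> emit 94 90 A8, reset; bytes_emitted=3
After char 4 ('K'=10): chars_in_quartet=1 acc=0xA bytes_emitted=3
After char 5 ('x'=49): chars_in_quartet=2 acc=0x2B1 bytes_emitted=3
After char 6 ('1'=53): chars_in_quartet=3 acc=0xAC75 bytes_emitted=3
After char 7 ('0'=52): chars_in_quartet=4 acc=0x2B1D74 -> emit 2B 1D 74, reset; bytes_emitted=6
After char 8 ('n'=39): chars_in_quartet=1 acc=0x27 bytes_emitted=6
After char 9 ('/'=63): chars_in_quartet=2 acc=0x9FF bytes_emitted=6
After char 10 ('M'=12): chars_in_quartet=3 acc=0x27FCC bytes_emitted=6
Padding '=': partial quartet acc=0x27FCC -> emit 9F F3; bytes_emitted=8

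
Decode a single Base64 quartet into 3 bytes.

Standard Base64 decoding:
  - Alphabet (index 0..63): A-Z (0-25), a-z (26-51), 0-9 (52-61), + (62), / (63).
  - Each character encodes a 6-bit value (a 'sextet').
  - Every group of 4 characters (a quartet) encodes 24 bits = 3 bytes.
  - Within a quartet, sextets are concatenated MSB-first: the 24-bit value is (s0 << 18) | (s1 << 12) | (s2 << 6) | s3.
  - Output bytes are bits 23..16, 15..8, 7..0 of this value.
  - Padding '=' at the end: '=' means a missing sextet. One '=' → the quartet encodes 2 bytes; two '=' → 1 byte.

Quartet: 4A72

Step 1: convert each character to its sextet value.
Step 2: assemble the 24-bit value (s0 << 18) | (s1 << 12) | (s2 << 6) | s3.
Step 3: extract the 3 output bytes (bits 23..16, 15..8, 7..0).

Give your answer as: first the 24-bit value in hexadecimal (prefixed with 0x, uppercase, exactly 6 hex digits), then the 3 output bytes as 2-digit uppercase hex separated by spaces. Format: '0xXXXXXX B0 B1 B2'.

Answer: 0xE00EF6 E0 0E F6

Derivation:
Sextets: 4=56, A=0, 7=59, 2=54
24-bit: (56<<18) | (0<<12) | (59<<6) | 54
      = 0xE00000 | 0x000000 | 0x000EC0 | 0x000036
      = 0xE00EF6
Bytes: (v>>16)&0xFF=E0, (v>>8)&0xFF=0E, v&0xFF=F6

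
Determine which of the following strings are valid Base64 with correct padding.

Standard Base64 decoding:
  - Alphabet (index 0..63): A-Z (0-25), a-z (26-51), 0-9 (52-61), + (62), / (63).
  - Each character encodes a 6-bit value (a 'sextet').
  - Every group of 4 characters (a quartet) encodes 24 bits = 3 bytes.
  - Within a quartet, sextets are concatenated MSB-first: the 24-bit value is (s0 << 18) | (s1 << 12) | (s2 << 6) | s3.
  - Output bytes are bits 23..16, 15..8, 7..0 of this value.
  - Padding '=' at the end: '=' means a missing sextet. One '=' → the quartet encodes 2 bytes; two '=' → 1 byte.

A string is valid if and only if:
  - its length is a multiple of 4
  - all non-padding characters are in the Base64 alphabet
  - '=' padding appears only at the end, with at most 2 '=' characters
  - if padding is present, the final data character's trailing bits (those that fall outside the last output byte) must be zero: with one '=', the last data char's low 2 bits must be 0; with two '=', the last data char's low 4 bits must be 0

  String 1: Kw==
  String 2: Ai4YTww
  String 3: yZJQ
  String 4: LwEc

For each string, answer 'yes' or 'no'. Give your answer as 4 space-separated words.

String 1: 'Kw==' → valid
String 2: 'Ai4YTww' → invalid (len=7 not mult of 4)
String 3: 'yZJQ' → valid
String 4: 'LwEc' → valid

Answer: yes no yes yes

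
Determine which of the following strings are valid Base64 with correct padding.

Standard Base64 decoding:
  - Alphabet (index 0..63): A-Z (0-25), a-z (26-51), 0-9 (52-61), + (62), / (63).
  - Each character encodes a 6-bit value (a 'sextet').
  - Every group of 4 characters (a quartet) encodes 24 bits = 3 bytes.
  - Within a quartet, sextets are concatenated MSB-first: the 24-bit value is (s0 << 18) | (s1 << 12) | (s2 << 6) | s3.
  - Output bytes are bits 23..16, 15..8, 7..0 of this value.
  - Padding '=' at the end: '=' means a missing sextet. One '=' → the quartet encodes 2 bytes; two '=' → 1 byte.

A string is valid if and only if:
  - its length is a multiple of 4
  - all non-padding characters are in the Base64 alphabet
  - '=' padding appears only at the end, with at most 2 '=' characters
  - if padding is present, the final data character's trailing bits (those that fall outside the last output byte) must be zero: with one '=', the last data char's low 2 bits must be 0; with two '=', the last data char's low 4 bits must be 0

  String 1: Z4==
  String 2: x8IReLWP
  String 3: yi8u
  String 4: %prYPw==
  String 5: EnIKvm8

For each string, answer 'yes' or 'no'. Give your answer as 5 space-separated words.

String 1: 'Z4==' → invalid (bad trailing bits)
String 2: 'x8IReLWP' → valid
String 3: 'yi8u' → valid
String 4: '%prYPw==' → invalid (bad char(s): ['%'])
String 5: 'EnIKvm8' → invalid (len=7 not mult of 4)

Answer: no yes yes no no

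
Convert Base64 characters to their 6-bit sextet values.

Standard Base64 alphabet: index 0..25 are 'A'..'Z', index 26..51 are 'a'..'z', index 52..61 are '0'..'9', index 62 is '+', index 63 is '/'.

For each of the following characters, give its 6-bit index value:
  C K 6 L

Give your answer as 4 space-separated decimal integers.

Answer: 2 10 58 11

Derivation:
'C': A..Z range, ord('C') − ord('A') = 2
'K': A..Z range, ord('K') − ord('A') = 10
'6': 0..9 range, 52 + ord('6') − ord('0') = 58
'L': A..Z range, ord('L') − ord('A') = 11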